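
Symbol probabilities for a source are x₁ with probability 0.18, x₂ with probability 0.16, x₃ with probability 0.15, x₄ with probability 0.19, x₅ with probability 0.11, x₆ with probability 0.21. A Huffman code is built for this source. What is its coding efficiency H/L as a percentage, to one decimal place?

98.4%

Entropy H = −Σ p log₂ p ≈ 2.5572 bits.
Huffman merges: 11/100+3/20→13/50; 4/25+9/50→17/50; 19/100+21/100→2/5; 13/50+17/50→3/5; 2/5+3/5→1. L = 13/5 ≈ 2.6000.
Efficiency = H/L = 2.5572/2.6000 = 98.4%.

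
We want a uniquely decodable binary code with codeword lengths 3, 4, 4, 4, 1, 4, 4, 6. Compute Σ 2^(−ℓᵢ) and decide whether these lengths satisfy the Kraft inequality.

0.953125; yes

With common denominator 2^6 = 64: Σ 2^(−ℓᵢ) = 8/64 + 4/64 + 4/64 + 4/64 + 32/64 + 4/64 + 4/64 + 1/64 = 61/64 = 0.953125.
Kraft's inequality requires Σ ≤ 1; here Σ = 0.953125 ≤ 1, so such a prefix code exists.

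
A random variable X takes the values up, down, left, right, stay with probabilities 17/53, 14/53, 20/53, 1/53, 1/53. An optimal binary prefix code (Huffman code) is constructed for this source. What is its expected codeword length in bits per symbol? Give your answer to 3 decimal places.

Repeatedly combine the two least-probable nodes; the expected code length is the sum of the merged weights.
merge 1/53 + 1/53 → 2/53
merge 2/53 + 14/53 → 16/53
merge 16/53 + 17/53 → 33/53
merge 20/53 + 33/53 → 1
L = 2/53 + 16/53 + 33/53 + 1 = 104/53 ≈ 1.962 bits/symbol.

1.962 bits/symbol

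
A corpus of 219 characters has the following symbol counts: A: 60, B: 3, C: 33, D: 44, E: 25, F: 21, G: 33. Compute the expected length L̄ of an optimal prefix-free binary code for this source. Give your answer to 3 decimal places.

Probabilities are the counts divided by 219.
Repeatedly combine the two least-probable nodes; the expected code length is the sum of the merged weights.
merge 1/73 + 7/73 → 8/73
merge 8/73 + 25/219 → 49/219
merge 11/73 + 11/73 → 22/73
merge 44/219 + 49/219 → 31/73
merge 20/73 + 22/73 → 42/73
merge 31/73 + 42/73 → 1
L = 8/73 + 49/219 + 22/73 + 31/73 + 42/73 + 1 = 577/219 ≈ 2.635 bits/symbol.

2.635 bits/symbol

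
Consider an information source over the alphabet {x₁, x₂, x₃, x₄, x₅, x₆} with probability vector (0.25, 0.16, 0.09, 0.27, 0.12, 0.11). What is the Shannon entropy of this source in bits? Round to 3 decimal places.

2.463 bits

H = −Σ pᵢ log₂ pᵢ.
−0.25·log₂(0.25) = 0.5000
−0.16·log₂(0.16) = 0.4230
−0.09·log₂(0.09) = 0.3127
−0.27·log₂(0.27) = 0.5100
−0.12·log₂(0.12) = 0.3671
−0.11·log₂(0.11) = 0.3503
Sum ≈ 2.4630 → 2.463 bits.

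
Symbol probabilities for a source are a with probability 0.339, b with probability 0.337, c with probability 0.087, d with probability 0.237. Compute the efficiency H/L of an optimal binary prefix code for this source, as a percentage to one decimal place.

93.5%

Entropy H = −Σ p log₂ p ≈ 1.8566 bits.
Huffman merges: 87/1000+237/1000→81/250; 81/250+337/1000→661/1000; 339/1000+661/1000→1. L = 397/200 ≈ 1.9850.
Efficiency = H/L = 1.8566/1.9850 = 93.5%.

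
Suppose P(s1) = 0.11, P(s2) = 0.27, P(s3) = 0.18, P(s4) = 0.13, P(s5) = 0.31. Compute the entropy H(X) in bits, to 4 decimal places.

H = −Σ pᵢ log₂ pᵢ.
−0.11·log₂(0.11) = 0.3503
−0.27·log₂(0.27) = 0.5100
−0.18·log₂(0.18) = 0.4453
−0.13·log₂(0.13) = 0.3826
−0.31·log₂(0.31) = 0.5238
Sum ≈ 2.2121 → 2.2121 bits.

2.2121 bits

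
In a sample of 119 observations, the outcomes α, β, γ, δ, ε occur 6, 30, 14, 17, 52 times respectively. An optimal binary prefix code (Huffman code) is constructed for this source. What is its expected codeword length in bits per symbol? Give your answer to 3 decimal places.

Probabilities are the counts divided by 119.
Repeatedly combine the two least-probable nodes; the expected code length is the sum of the merged weights.
merge 6/119 + 2/17 → 20/119
merge 1/7 + 20/119 → 37/119
merge 30/119 + 37/119 → 67/119
merge 52/119 + 67/119 → 1
L = 20/119 + 37/119 + 67/119 + 1 = 243/119 ≈ 2.042 bits/symbol.

2.042 bits/symbol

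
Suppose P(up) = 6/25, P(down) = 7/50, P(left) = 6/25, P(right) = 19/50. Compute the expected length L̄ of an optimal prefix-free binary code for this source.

2 bits/symbol

Repeatedly combine the two least-probable nodes; the expected code length is the sum of the merged weights.
merge 7/50 + 6/25 → 19/50
merge 6/25 + 19/50 → 31/50
merge 19/50 + 31/50 → 1
L = 19/50 + 31/50 + 1 = 2 bits/symbol.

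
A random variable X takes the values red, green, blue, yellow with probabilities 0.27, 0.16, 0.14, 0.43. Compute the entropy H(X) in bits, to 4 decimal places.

1.8537 bits

H = −Σ pᵢ log₂ pᵢ.
−0.27·log₂(0.27) = 0.5100
−0.16·log₂(0.16) = 0.4230
−0.14·log₂(0.14) = 0.3971
−0.43·log₂(0.43) = 0.5236
Sum ≈ 1.8537 → 1.8537 bits.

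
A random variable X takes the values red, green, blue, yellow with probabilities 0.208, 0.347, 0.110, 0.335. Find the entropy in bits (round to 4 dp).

1.8799 bits

H = −Σ pᵢ log₂ pᵢ.
−0.208·log₂(0.208) = 0.4712
−0.347·log₂(0.347) = 0.5299
−0.110·log₂(0.110) = 0.3503
−0.335·log₂(0.335) = 0.5286
Sum ≈ 1.8799 → 1.8799 bits.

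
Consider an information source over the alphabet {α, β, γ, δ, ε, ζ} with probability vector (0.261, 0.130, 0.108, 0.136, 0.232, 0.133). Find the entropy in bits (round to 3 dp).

2.503 bits

H = −Σ pᵢ log₂ pᵢ.
−0.261·log₂(0.261) = 0.5058
−0.130·log₂(0.130) = 0.3826
−0.108·log₂(0.108) = 0.3468
−0.136·log₂(0.136) = 0.3915
−0.232·log₂(0.232) = 0.4890
−0.133·log₂(0.133) = 0.3871
Sum ≈ 2.5028 → 2.503 bits.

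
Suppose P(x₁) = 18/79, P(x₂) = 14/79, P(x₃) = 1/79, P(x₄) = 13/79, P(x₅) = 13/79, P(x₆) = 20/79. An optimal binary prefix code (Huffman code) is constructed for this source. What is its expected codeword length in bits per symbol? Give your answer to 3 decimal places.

Repeatedly combine the two least-probable nodes; the expected code length is the sum of the merged weights.
merge 1/79 + 13/79 → 14/79
merge 13/79 + 14/79 → 27/79
merge 14/79 + 18/79 → 32/79
merge 20/79 + 27/79 → 47/79
merge 32/79 + 47/79 → 1
L = 14/79 + 27/79 + 32/79 + 47/79 + 1 = 199/79 ≈ 2.519 bits/symbol.

2.519 bits/symbol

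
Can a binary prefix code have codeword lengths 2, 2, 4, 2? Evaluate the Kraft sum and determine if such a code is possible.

With common denominator 2^4 = 16: Σ 2^(−ℓᵢ) = 4/16 + 4/16 + 1/16 + 4/16 = 13/16 = 0.8125.
Kraft's inequality requires Σ ≤ 1; here Σ = 0.8125 ≤ 1, so such a prefix code exists.

0.8125; yes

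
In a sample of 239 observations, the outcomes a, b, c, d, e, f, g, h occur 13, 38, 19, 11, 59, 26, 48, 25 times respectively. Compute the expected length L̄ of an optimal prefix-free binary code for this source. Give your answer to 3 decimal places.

Probabilities are the counts divided by 239.
Repeatedly combine the two least-probable nodes; the expected code length is the sum of the merged weights.
merge 11/239 + 13/239 → 24/239
merge 19/239 + 24/239 → 43/239
merge 25/239 + 26/239 → 51/239
merge 38/239 + 43/239 → 81/239
merge 48/239 + 51/239 → 99/239
merge 59/239 + 81/239 → 140/239
merge 99/239 + 140/239 → 1
L = 24/239 + 43/239 + 51/239 + 81/239 + 99/239 + 140/239 + 1 = 677/239 ≈ 2.833 bits/symbol.

2.833 bits/symbol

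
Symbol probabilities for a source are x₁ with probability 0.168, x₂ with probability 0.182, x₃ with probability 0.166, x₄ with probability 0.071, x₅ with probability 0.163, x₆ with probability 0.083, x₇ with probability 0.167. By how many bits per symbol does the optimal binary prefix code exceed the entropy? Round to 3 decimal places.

0.067 bits

Entropy H = −Σ p log₂ p ≈ 2.7365 bits.
Huffman merges: 71/1000+83/1000→77/500; 77/500+163/1000→317/1000; 83/500+167/1000→333/1000; 21/125+91/500→7/20; 317/1000+333/1000→13/20; 7/20+13/20→1. L = 701/250 ≈ 2.8040.
L − H = 2.8040 − 2.7365 = 0.067 bits.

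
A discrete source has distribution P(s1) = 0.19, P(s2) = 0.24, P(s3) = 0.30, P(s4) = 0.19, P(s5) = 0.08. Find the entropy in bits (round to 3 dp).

2.217 bits

H = −Σ pᵢ log₂ pᵢ.
−0.19·log₂(0.19) = 0.4552
−0.24·log₂(0.24) = 0.4941
−0.30·log₂(0.30) = 0.5211
−0.19·log₂(0.19) = 0.4552
−0.08·log₂(0.08) = 0.2915
Sum ≈ 2.2172 → 2.217 bits.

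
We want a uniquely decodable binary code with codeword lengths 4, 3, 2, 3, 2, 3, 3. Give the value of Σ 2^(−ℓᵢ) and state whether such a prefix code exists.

With common denominator 2^4 = 16: Σ 2^(−ℓᵢ) = 1/16 + 2/16 + 4/16 + 2/16 + 4/16 + 2/16 + 2/16 = 17/16 = 1.0625.
Kraft's inequality requires Σ ≤ 1; here Σ = 1.0625 > 1, so no such prefix code exists.

1.0625; no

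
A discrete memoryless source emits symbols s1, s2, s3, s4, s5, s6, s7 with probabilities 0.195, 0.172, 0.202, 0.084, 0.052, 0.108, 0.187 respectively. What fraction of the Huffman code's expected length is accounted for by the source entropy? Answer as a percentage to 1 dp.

98.0%

Entropy H = −Σ p log₂ p ≈ 2.6839 bits.
Huffman merges: 13/250+21/250→17/125; 27/250+17/125→61/250; 43/250+187/1000→359/1000; 39/200+101/500→397/1000; 61/250+359/1000→603/1000; 397/1000+603/1000→1. L = 2739/1000 ≈ 2.7390.
Efficiency = H/L = 2.6839/2.7390 = 98.0%.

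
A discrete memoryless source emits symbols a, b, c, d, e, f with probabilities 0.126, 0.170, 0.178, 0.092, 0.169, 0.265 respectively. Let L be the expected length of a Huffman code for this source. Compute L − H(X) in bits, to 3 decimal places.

Entropy H = −Σ p log₂ p ≈ 2.5122 bits.
Huffman merges: 23/250+63/500→109/500; 169/1000+17/100→339/1000; 89/500+109/500→99/250; 53/200+339/1000→151/250; 99/250+151/250→1. L = 2557/1000 ≈ 2.5570.
L − H = 2.5570 − 2.5122 = 0.045 bits.

0.045 bits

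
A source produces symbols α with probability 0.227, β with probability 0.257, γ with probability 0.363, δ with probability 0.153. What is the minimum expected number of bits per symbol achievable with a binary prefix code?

2 bits/symbol

Repeatedly combine the two least-probable nodes; the expected code length is the sum of the merged weights.
merge 153/1000 + 227/1000 → 19/50
merge 257/1000 + 363/1000 → 31/50
merge 19/50 + 31/50 → 1
L = 19/50 + 31/50 + 1 = 2 bits/symbol.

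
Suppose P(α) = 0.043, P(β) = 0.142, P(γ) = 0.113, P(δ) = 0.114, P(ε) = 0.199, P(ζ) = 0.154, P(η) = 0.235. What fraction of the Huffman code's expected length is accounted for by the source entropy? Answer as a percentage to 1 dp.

Entropy H = −Σ p log₂ p ≈ 2.6778 bits.
Huffman merges: 43/1000+113/1000→39/250; 57/500+71/500→32/125; 77/500+39/250→31/100; 199/1000+47/200→217/500; 32/125+31/100→283/500; 217/500+283/500→1. L = 1361/500 ≈ 2.7220.
Efficiency = H/L = 2.6778/2.7220 = 98.4%.

98.4%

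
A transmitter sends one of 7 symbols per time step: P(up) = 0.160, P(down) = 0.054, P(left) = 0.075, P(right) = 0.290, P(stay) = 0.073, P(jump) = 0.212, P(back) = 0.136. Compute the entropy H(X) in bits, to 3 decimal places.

2.590 bits

H = −Σ pᵢ log₂ pᵢ.
−0.160·log₂(0.160) = 0.4230
−0.054·log₂(0.054) = 0.2274
−0.075·log₂(0.075) = 0.2803
−0.290·log₂(0.290) = 0.5179
−0.073·log₂(0.073) = 0.2756
−0.212·log₂(0.212) = 0.4744
−0.136·log₂(0.136) = 0.3915
Sum ≈ 2.5901 → 2.590 bits.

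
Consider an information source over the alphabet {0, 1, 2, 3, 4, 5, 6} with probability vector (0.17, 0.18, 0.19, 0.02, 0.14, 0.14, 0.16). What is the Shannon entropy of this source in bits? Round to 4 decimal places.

H = −Σ pᵢ log₂ pᵢ.
−0.17·log₂(0.17) = 0.4346
−0.18·log₂(0.18) = 0.4453
−0.19·log₂(0.19) = 0.4552
−0.02·log₂(0.02) = 0.1129
−0.14·log₂(0.14) = 0.3971
−0.14·log₂(0.14) = 0.3971
−0.16·log₂(0.16) = 0.4230
Sum ≈ 2.6652 → 2.6652 bits.

2.6652 bits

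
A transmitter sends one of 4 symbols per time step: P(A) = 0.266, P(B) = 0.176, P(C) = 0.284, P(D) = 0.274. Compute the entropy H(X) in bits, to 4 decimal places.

1.9768 bits

H = −Σ pᵢ log₂ pᵢ.
−0.266·log₂(0.266) = 0.5082
−0.176·log₂(0.176) = 0.4411
−0.284·log₂(0.284) = 0.5158
−0.274·log₂(0.274) = 0.5118
Sum ≈ 1.9768 → 1.9768 bits.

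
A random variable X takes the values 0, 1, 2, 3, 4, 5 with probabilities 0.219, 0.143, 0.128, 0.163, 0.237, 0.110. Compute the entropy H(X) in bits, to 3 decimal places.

2.530 bits

H = −Σ pᵢ log₂ pᵢ.
−0.219·log₂(0.219) = 0.4798
−0.143·log₂(0.143) = 0.4012
−0.128·log₂(0.128) = 0.3796
−0.163·log₂(0.163) = 0.4266
−0.237·log₂(0.237) = 0.4923
−0.110·log₂(0.110) = 0.3503
Sum ≈ 2.5298 → 2.530 bits.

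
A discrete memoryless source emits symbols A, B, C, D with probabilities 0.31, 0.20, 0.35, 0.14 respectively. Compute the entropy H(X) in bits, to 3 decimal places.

1.915 bits

H = −Σ pᵢ log₂ pᵢ.
−0.31·log₂(0.31) = 0.5238
−0.20·log₂(0.20) = 0.4644
−0.35·log₂(0.35) = 0.5301
−0.14·log₂(0.14) = 0.3971
Sum ≈ 1.9154 → 1.915 bits.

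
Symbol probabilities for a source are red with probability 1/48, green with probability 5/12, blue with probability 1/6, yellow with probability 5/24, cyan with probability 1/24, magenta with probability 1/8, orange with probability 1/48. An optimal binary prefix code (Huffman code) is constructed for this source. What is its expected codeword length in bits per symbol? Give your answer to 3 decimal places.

Repeatedly combine the two least-probable nodes; the expected code length is the sum of the merged weights.
merge 1/48 + 1/48 → 1/24
merge 1/24 + 1/24 → 1/12
merge 1/12 + 1/8 → 5/24
merge 1/6 + 5/24 → 3/8
merge 5/24 + 3/8 → 7/12
merge 5/12 + 7/12 → 1
L = 1/24 + 1/12 + 5/24 + 3/8 + 7/12 + 1 = 55/24 ≈ 2.292 bits/symbol.

2.292 bits/symbol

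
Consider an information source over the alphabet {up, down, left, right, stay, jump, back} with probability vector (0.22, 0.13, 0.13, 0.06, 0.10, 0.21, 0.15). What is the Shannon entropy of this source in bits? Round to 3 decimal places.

2.705 bits

H = −Σ pᵢ log₂ pᵢ.
−0.22·log₂(0.22) = 0.4806
−0.13·log₂(0.13) = 0.3826
−0.13·log₂(0.13) = 0.3826
−0.06·log₂(0.06) = 0.2435
−0.10·log₂(0.10) = 0.3322
−0.21·log₂(0.21) = 0.4728
−0.15·log₂(0.15) = 0.4105
Sum ≈ 2.7050 → 2.705 bits.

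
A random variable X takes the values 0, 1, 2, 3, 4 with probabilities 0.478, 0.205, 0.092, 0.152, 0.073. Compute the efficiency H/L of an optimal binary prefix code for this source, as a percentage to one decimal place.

99.0%

Entropy H = −Σ p log₂ p ≈ 1.9832 bits.
Huffman merges: 73/1000+23/250→33/200; 19/125+33/200→317/1000; 41/200+317/1000→261/500; 239/500+261/500→1. L = 501/250 ≈ 2.0040.
Efficiency = H/L = 1.9832/2.0040 = 99.0%.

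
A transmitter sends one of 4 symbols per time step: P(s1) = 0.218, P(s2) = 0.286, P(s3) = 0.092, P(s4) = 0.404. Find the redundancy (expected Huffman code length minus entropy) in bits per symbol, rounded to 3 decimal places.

0.065 bits

Entropy H = −Σ p log₂ p ≈ 1.8405 bits.
Huffman merges: 23/250+109/500→31/100; 143/500+31/100→149/250; 101/250+149/250→1. L = 953/500 ≈ 1.9060.
L − H = 1.9060 − 1.8405 = 0.065 bits.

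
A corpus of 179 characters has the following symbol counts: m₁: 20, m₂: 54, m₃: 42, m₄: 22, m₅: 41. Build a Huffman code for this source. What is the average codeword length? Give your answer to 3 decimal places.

2.235 bits/symbol

Probabilities are the counts divided by 179.
Repeatedly combine the two least-probable nodes; the expected code length is the sum of the merged weights.
merge 20/179 + 22/179 → 42/179
merge 41/179 + 42/179 → 83/179
merge 42/179 + 54/179 → 96/179
merge 83/179 + 96/179 → 1
L = 42/179 + 83/179 + 96/179 + 1 = 400/179 ≈ 2.235 bits/symbol.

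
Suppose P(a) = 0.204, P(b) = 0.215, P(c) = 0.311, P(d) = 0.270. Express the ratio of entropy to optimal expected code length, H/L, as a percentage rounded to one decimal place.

98.9%

Entropy H = −Σ p log₂ p ≈ 1.9787 bits.
Huffman merges: 51/250+43/200→419/1000; 27/100+311/1000→581/1000; 419/1000+581/1000→1. L = 2 ≈ 2.0000.
Efficiency = H/L = 1.9787/2.0000 = 98.9%.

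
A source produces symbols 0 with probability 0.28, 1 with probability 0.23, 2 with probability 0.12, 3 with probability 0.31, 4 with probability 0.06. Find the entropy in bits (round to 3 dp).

H = −Σ pᵢ log₂ pᵢ.
−0.28·log₂(0.28) = 0.5142
−0.23·log₂(0.23) = 0.4877
−0.12·log₂(0.12) = 0.3671
−0.31·log₂(0.31) = 0.5238
−0.06·log₂(0.06) = 0.2435
Sum ≈ 2.1363 → 2.136 bits.

2.136 bits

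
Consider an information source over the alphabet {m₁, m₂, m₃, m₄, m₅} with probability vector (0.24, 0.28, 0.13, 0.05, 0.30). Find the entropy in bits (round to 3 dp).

H = −Σ pᵢ log₂ pᵢ.
−0.24·log₂(0.24) = 0.4941
−0.28·log₂(0.28) = 0.5142
−0.13·log₂(0.13) = 0.3826
−0.05·log₂(0.05) = 0.2161
−0.30·log₂(0.30) = 0.5211
Sum ≈ 2.1282 → 2.128 bits.

2.128 bits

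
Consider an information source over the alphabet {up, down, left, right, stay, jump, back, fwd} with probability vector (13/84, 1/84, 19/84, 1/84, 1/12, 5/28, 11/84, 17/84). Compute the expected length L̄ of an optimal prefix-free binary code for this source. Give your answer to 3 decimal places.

Repeatedly combine the two least-probable nodes; the expected code length is the sum of the merged weights.
merge 1/84 + 1/84 → 1/42
merge 1/42 + 1/12 → 3/28
merge 3/28 + 11/84 → 5/21
merge 13/84 + 5/28 → 1/3
merge 17/84 + 19/84 → 3/7
merge 5/21 + 1/3 → 4/7
merge 3/7 + 4/7 → 1
L = 1/42 + 3/28 + 5/21 + 1/3 + 3/7 + 4/7 + 1 = 227/84 ≈ 2.702 bits/symbol.

2.702 bits/symbol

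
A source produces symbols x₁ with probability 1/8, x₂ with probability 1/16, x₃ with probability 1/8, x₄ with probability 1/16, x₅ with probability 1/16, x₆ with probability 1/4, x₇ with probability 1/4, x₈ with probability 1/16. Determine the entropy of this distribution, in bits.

2.75 bits

Each probability is a power of 1/2, so log₂(1/p) is an integer.
H = Σ p·log₂(1/p) = 1/8·3 + 1/16·4 + 1/8·3 + 1/16·4 + 1/16·4 + 1/4·2 + 1/4·2 + 1/16·4 = 2.75 bits.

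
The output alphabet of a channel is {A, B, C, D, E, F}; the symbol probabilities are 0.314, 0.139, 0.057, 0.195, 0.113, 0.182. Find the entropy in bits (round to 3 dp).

2.419 bits

H = −Σ pᵢ log₂ pᵢ.
−0.314·log₂(0.314) = 0.5247
−0.139·log₂(0.139) = 0.3957
−0.057·log₂(0.057) = 0.2356
−0.195·log₂(0.195) = 0.4599
−0.113·log₂(0.113) = 0.3555
−0.182·log₂(0.182) = 0.4474
Sum ≈ 2.4187 → 2.419 bits.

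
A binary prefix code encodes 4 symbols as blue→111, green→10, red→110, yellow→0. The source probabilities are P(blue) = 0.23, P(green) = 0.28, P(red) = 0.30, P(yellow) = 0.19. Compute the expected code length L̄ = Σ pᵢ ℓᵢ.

L̄ = Σ pᵢ·ℓᵢ = 0.23·3 + 0.28·2 + 0.30·3 + 0.19·1 = 2.34 bits/symbol.

2.34 bits/symbol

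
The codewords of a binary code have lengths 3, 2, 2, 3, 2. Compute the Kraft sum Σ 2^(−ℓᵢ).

1

With common denominator 2^3 = 8: Σ 2^(−ℓᵢ) = 1/8 + 2/8 + 2/8 + 1/8 + 2/8 = 8/8 = 1.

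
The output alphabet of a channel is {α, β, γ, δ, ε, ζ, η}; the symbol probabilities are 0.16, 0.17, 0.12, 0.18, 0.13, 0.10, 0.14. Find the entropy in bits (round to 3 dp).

H = −Σ pᵢ log₂ pᵢ.
−0.16·log₂(0.16) = 0.4230
−0.17·log₂(0.17) = 0.4346
−0.12·log₂(0.12) = 0.3671
−0.18·log₂(0.18) = 0.4453
−0.13·log₂(0.13) = 0.3826
−0.10·log₂(0.10) = 0.3322
−0.14·log₂(0.14) = 0.3971
Sum ≈ 2.7819 → 2.782 bits.

2.782 bits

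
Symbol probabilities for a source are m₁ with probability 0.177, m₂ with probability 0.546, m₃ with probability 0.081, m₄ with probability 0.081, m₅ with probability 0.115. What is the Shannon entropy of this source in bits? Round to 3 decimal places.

H = −Σ pᵢ log₂ pᵢ.
−0.177·log₂(0.177) = 0.4422
−0.546·log₂(0.546) = 0.4767
−0.081·log₂(0.081) = 0.2937
−0.081·log₂(0.081) = 0.2937
−0.115·log₂(0.115) = 0.3588
Sum ≈ 1.8651 → 1.865 bits.

1.865 bits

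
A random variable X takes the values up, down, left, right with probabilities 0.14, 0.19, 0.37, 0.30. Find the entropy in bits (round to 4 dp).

1.9042 bits

H = −Σ pᵢ log₂ pᵢ.
−0.14·log₂(0.14) = 0.3971
−0.19·log₂(0.19) = 0.4552
−0.37·log₂(0.37) = 0.5307
−0.30·log₂(0.30) = 0.5211
Sum ≈ 1.9042 → 1.9042 bits.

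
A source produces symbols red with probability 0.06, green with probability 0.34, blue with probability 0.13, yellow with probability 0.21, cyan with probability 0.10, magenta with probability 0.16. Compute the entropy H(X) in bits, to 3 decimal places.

2.383 bits

H = −Σ pᵢ log₂ pᵢ.
−0.06·log₂(0.06) = 0.2435
−0.34·log₂(0.34) = 0.5292
−0.13·log₂(0.13) = 0.3826
−0.21·log₂(0.21) = 0.4728
−0.10·log₂(0.10) = 0.3322
−0.16·log₂(0.16) = 0.4230
Sum ≈ 2.3834 → 2.383 bits.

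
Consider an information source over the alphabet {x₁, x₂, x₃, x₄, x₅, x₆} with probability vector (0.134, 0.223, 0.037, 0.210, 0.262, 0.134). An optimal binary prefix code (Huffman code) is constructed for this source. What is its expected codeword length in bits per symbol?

Repeatedly combine the two least-probable nodes; the expected code length is the sum of the merged weights.
merge 37/1000 + 67/500 → 171/1000
merge 67/500 + 171/1000 → 61/200
merge 21/100 + 223/1000 → 433/1000
merge 131/500 + 61/200 → 567/1000
merge 433/1000 + 567/1000 → 1
L = 171/1000 + 61/200 + 433/1000 + 567/1000 + 1 = 619/250 = 2.476 bits/symbol.

2.476 bits/symbol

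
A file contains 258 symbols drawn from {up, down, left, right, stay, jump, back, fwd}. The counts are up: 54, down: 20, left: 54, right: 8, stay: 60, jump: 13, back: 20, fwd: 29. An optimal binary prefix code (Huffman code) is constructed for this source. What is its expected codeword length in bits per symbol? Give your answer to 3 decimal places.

2.779 bits/symbol

Probabilities are the counts divided by 258.
Repeatedly combine the two least-probable nodes; the expected code length is the sum of the merged weights.
merge 4/129 + 13/258 → 7/86
merge 10/129 + 10/129 → 20/129
merge 7/86 + 29/258 → 25/129
merge 20/129 + 25/129 → 15/43
merge 9/43 + 9/43 → 18/43
merge 10/43 + 15/43 → 25/43
merge 18/43 + 25/43 → 1
L = 7/86 + 20/129 + 25/129 + 15/43 + 18/43 + 25/43 + 1 = 239/86 ≈ 2.779 bits/symbol.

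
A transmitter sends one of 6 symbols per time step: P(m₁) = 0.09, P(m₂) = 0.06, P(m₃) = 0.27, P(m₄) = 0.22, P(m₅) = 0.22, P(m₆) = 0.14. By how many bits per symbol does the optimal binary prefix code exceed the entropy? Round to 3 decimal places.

Entropy H = −Σ p log₂ p ≈ 2.4245 bits.
Huffman merges: 3/50+9/100→3/20; 7/50+3/20→29/100; 11/50+11/50→11/25; 27/100+29/100→14/25; 11/25+14/25→1. L = 61/25 ≈ 2.4400.
L − H = 2.4400 − 2.4245 = 0.016 bits.

0.016 bits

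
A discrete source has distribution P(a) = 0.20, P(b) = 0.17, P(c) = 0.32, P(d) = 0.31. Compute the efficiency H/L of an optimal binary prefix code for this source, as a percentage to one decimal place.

Entropy H = −Σ p log₂ p ≈ 1.9488 bits.
Huffman merges: 17/100+1/5→37/100; 31/100+8/25→63/100; 37/100+63/100→1. L = 2 ≈ 2.0000.
Efficiency = H/L = 1.9488/2.0000 = 97.4%.

97.4%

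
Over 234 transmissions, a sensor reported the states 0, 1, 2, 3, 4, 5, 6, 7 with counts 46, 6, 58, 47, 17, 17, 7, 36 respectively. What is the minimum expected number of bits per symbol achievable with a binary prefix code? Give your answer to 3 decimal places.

Probabilities are the counts divided by 234.
Repeatedly combine the two least-probable nodes; the expected code length is the sum of the merged weights.
merge 1/39 + 7/234 → 1/18
merge 1/18 + 17/234 → 5/39
merge 17/234 + 5/39 → 47/234
merge 2/13 + 23/117 → 41/117
merge 47/234 + 47/234 → 47/117
merge 29/117 + 41/117 → 70/117
merge 47/117 + 70/117 → 1
L = 1/18 + 5/39 + 47/234 + 41/117 + 47/117 + 70/117 + 1 = 320/117 ≈ 2.735 bits/symbol.

2.735 bits/symbol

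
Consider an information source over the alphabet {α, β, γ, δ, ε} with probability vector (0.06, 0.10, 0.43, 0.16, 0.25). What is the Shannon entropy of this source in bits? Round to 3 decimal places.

2.022 bits

H = −Σ pᵢ log₂ pᵢ.
−0.06·log₂(0.06) = 0.2435
−0.10·log₂(0.10) = 0.3322
−0.43·log₂(0.43) = 0.5236
−0.16·log₂(0.16) = 0.4230
−0.25·log₂(0.25) = 0.5000
Sum ≈ 2.0223 → 2.022 bits.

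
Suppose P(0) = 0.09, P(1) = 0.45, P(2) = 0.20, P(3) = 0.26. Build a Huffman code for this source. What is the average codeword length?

1.84 bits/symbol

Repeatedly combine the two least-probable nodes; the expected code length is the sum of the merged weights.
merge 9/100 + 1/5 → 29/100
merge 13/50 + 29/100 → 11/20
merge 9/20 + 11/20 → 1
L = 29/100 + 11/20 + 1 = 46/25 = 1.84 bits/symbol.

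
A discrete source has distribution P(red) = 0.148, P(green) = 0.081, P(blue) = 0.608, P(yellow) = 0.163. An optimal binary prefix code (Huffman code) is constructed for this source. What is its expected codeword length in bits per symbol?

1.621 bits/symbol

Repeatedly combine the two least-probable nodes; the expected code length is the sum of the merged weights.
merge 81/1000 + 37/250 → 229/1000
merge 163/1000 + 229/1000 → 49/125
merge 49/125 + 76/125 → 1
L = 229/1000 + 49/125 + 1 = 1621/1000 = 1.621 bits/symbol.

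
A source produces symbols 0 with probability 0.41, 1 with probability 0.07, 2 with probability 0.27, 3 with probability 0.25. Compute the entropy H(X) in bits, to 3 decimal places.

H = −Σ pᵢ log₂ pᵢ.
−0.41·log₂(0.41) = 0.5274
−0.07·log₂(0.07) = 0.2686
−0.27·log₂(0.27) = 0.5100
−0.25·log₂(0.25) = 0.5000
Sum ≈ 1.8060 → 1.806 bits.

1.806 bits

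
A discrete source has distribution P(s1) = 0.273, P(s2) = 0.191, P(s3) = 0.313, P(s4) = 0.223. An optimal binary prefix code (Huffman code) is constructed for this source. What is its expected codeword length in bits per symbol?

2 bits/symbol

Repeatedly combine the two least-probable nodes; the expected code length is the sum of the merged weights.
merge 191/1000 + 223/1000 → 207/500
merge 273/1000 + 313/1000 → 293/500
merge 207/500 + 293/500 → 1
L = 207/500 + 293/500 + 1 = 2 bits/symbol.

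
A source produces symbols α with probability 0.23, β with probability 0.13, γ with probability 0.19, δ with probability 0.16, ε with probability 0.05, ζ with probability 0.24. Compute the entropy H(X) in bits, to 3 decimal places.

2.459 bits

H = −Σ pᵢ log₂ pᵢ.
−0.23·log₂(0.23) = 0.4877
−0.13·log₂(0.13) = 0.3826
−0.19·log₂(0.19) = 0.4552
−0.16·log₂(0.16) = 0.4230
−0.05·log₂(0.05) = 0.2161
−0.24·log₂(0.24) = 0.4941
Sum ≈ 2.4588 → 2.459 bits.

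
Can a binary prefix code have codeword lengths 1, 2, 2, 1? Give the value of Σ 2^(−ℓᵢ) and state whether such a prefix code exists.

1.5; no

With common denominator 2^2 = 4: Σ 2^(−ℓᵢ) = 2/4 + 1/4 + 1/4 + 2/4 = 6/4 = 1.5.
Kraft's inequality requires Σ ≤ 1; here Σ = 1.5 > 1, so no such prefix code exists.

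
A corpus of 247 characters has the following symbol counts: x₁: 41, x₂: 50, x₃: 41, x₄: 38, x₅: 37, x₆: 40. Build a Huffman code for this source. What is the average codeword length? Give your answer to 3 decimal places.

2.632 bits/symbol

Probabilities are the counts divided by 247.
Repeatedly combine the two least-probable nodes; the expected code length is the sum of the merged weights.
merge 37/247 + 2/13 → 75/247
merge 40/247 + 41/247 → 81/247
merge 41/247 + 50/247 → 7/19
merge 75/247 + 81/247 → 12/19
merge 7/19 + 12/19 → 1
L = 75/247 + 81/247 + 7/19 + 12/19 + 1 = 50/19 ≈ 2.632 bits/symbol.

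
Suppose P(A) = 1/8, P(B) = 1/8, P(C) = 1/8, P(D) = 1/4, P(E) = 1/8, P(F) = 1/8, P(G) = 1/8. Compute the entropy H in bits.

2.75 bits

Each probability is a power of 1/2, so log₂(1/p) is an integer.
H = Σ p·log₂(1/p) = 1/8·3 + 1/8·3 + 1/8·3 + 1/4·2 + 1/8·3 + 1/8·3 + 1/8·3 = 2.75 bits.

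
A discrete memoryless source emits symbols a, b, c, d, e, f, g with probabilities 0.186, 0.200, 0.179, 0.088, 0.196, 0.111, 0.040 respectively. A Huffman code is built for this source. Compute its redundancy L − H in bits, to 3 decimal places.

0.065 bits

Entropy H = −Σ p log₂ p ≈ 2.6672 bits.
Huffman merges: 1/25+11/125→16/125; 111/1000+16/125→239/1000; 179/1000+93/500→73/200; 49/250+1/5→99/250; 239/1000+73/200→151/250; 99/250+151/250→1. L = 683/250 ≈ 2.7320.
L − H = 2.7320 − 2.6672 = 0.065 bits.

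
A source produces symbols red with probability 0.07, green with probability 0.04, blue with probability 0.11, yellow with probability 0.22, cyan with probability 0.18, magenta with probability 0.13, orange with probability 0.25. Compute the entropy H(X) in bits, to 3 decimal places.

2.613 bits

H = −Σ pᵢ log₂ pᵢ.
−0.07·log₂(0.07) = 0.2686
−0.04·log₂(0.04) = 0.1858
−0.11·log₂(0.11) = 0.3503
−0.22·log₂(0.22) = 0.4806
−0.18·log₂(0.18) = 0.4453
−0.13·log₂(0.13) = 0.3826
−0.25·log₂(0.25) = 0.5000
Sum ≈ 2.6131 → 2.613 bits.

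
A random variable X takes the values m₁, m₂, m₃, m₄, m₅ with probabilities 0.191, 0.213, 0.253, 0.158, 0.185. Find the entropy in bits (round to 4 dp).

2.3040 bits

H = −Σ pᵢ log₂ pᵢ.
−0.191·log₂(0.191) = 0.4562
−0.213·log₂(0.213) = 0.4752
−0.253·log₂(0.253) = 0.5016
−0.158·log₂(0.158) = 0.4206
−0.185·log₂(0.185) = 0.4504
Sum ≈ 2.3040 → 2.3040 bits.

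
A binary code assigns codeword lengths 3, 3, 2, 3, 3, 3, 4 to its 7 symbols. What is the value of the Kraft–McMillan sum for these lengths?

With common denominator 2^4 = 16: Σ 2^(−ℓᵢ) = 2/16 + 2/16 + 4/16 + 2/16 + 2/16 + 2/16 + 1/16 = 15/16 = 0.9375.

0.9375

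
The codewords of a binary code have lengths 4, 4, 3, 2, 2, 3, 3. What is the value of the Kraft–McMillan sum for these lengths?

With common denominator 2^4 = 16: Σ 2^(−ℓᵢ) = 1/16 + 1/16 + 2/16 + 4/16 + 4/16 + 2/16 + 2/16 = 16/16 = 1.

1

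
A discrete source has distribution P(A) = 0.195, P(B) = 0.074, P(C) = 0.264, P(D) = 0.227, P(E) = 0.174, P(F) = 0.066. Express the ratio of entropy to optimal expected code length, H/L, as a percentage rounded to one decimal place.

Entropy H = −Σ p log₂ p ≈ 2.4285 bits.
Huffman merges: 33/500+37/500→7/50; 7/50+87/500→157/500; 39/200+227/1000→211/500; 33/125+157/500→289/500; 211/500+289/500→1. L = 1227/500 ≈ 2.4540.
Efficiency = H/L = 2.4285/2.4540 = 99.0%.

99.0%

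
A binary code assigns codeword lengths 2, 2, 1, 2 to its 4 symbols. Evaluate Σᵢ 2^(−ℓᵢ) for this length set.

1.25

With common denominator 2^2 = 4: Σ 2^(−ℓᵢ) = 1/4 + 1/4 + 2/4 + 1/4 = 5/4 = 1.25.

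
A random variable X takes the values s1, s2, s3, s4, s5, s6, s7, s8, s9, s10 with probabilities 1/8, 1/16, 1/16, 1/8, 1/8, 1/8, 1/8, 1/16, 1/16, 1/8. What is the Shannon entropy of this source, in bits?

3.25 bits

Each probability is a power of 1/2, so log₂(1/p) is an integer.
H = Σ p·log₂(1/p) = 1/8·3 + 1/16·4 + 1/16·4 + 1/8·3 + 1/8·3 + 1/8·3 + 1/8·3 + 1/16·4 + 1/16·4 + 1/8·3 = 3.25 bits.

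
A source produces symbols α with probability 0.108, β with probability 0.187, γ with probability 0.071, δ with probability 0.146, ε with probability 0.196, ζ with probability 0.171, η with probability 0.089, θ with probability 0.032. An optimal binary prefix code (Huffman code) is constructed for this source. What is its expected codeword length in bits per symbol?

Repeatedly combine the two least-probable nodes; the expected code length is the sum of the merged weights.
merge 4/125 + 71/1000 → 103/1000
merge 89/1000 + 103/1000 → 24/125
merge 27/250 + 73/500 → 127/500
merge 171/1000 + 187/1000 → 179/500
merge 24/125 + 49/250 → 97/250
merge 127/500 + 179/500 → 153/250
merge 97/250 + 153/250 → 1
L = 103/1000 + 24/125 + 127/500 + 179/500 + 97/250 + 153/250 + 1 = 2907/1000 = 2.907 bits/symbol.

2.907 bits/symbol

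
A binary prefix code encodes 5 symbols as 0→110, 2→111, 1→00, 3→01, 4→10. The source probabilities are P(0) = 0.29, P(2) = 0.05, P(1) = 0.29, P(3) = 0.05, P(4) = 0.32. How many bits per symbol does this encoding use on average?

2.34 bits/symbol

L̄ = Σ pᵢ·ℓᵢ = 0.29·3 + 0.05·3 + 0.29·2 + 0.05·2 + 0.32·2 = 2.34 bits/symbol.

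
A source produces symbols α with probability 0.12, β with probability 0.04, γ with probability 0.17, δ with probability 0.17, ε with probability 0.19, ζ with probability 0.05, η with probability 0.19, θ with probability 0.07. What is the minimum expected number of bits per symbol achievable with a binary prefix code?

Repeatedly combine the two least-probable nodes; the expected code length is the sum of the merged weights.
merge 1/25 + 1/20 → 9/100
merge 7/100 + 9/100 → 4/25
merge 3/25 + 4/25 → 7/25
merge 17/100 + 17/100 → 17/50
merge 19/100 + 19/100 → 19/50
merge 7/25 + 17/50 → 31/50
merge 19/50 + 31/50 → 1
L = 9/100 + 4/25 + 7/25 + 17/50 + 19/50 + 31/50 + 1 = 287/100 = 2.87 bits/symbol.

2.87 bits/symbol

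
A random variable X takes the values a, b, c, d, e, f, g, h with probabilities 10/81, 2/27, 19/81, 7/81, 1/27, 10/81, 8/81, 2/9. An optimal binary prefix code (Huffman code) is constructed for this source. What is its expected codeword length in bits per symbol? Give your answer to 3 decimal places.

Repeatedly combine the two least-probable nodes; the expected code length is the sum of the merged weights.
merge 1/27 + 2/27 → 1/9
merge 7/81 + 8/81 → 5/27
merge 1/9 + 10/81 → 19/81
merge 10/81 + 5/27 → 25/81
merge 2/9 + 19/81 → 37/81
merge 19/81 + 25/81 → 44/81
merge 37/81 + 44/81 → 1
L = 1/9 + 5/27 + 19/81 + 25/81 + 37/81 + 44/81 + 1 = 230/81 ≈ 2.840 bits/symbol.

2.840 bits/symbol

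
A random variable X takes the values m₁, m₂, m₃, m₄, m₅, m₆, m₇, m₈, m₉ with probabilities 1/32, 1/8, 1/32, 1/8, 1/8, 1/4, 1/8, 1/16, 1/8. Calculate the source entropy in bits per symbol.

2.9375 bits

Each probability is a power of 1/2, so log₂(1/p) is an integer.
H = Σ p·log₂(1/p) = 1/32·5 + 1/8·3 + 1/32·5 + 1/8·3 + 1/8·3 + 1/4·2 + 1/8·3 + 1/16·4 + 1/8·3 = 2.9375 bits.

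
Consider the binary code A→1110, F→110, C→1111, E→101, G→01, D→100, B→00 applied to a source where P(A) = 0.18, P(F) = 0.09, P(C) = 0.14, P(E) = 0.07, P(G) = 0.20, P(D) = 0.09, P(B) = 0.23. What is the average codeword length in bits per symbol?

L̄ = Σ pᵢ·ℓᵢ = 0.18·4 + 0.09·3 + 0.14·4 + 0.07·3 + 0.20·2 + 0.09·3 + 0.23·2 = 2.89 bits/symbol.

2.89 bits/symbol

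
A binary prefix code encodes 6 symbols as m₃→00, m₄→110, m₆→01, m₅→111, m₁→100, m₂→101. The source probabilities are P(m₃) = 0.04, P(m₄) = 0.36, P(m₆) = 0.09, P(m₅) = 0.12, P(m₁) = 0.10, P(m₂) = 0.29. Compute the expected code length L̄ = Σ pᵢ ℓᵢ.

L̄ = Σ pᵢ·ℓᵢ = 0.04·2 + 0.36·3 + 0.09·2 + 0.12·3 + 0.10·3 + 0.29·3 = 2.87 bits/symbol.

2.87 bits/symbol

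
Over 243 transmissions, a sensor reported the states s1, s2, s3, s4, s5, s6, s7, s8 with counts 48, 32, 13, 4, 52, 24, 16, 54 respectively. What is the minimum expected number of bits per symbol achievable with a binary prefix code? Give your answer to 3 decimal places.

Probabilities are the counts divided by 243.
Repeatedly combine the two least-probable nodes; the expected code length is the sum of the merged weights.
merge 4/243 + 13/243 → 17/243
merge 16/243 + 17/243 → 11/81
merge 8/81 + 32/243 → 56/243
merge 11/81 + 16/81 → 1/3
merge 52/243 + 2/9 → 106/243
merge 56/243 + 1/3 → 137/243
merge 106/243 + 137/243 → 1
L = 17/243 + 11/81 + 56/243 + 1/3 + 106/243 + 137/243 + 1 = 673/243 ≈ 2.770 bits/symbol.

2.770 bits/symbol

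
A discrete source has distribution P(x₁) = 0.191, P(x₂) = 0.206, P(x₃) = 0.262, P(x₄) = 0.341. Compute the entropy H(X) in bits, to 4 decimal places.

H = −Σ pᵢ log₂ pᵢ.
−0.191·log₂(0.191) = 0.4562
−0.206·log₂(0.206) = 0.4695
−0.262·log₂(0.262) = 0.5063
−0.341·log₂(0.341) = 0.5293
Sum ≈ 1.9613 → 1.9613 bits.

1.9613 bits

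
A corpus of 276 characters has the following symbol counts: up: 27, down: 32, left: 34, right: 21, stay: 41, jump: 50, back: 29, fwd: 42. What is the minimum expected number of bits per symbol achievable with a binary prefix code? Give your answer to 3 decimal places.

Probabilities are the counts divided by 276.
Repeatedly combine the two least-probable nodes; the expected code length is the sum of the merged weights.
merge 7/92 + 9/92 → 4/23
merge 29/276 + 8/69 → 61/276
merge 17/138 + 41/276 → 25/92
merge 7/46 + 4/23 → 15/46
merge 25/138 + 61/276 → 37/92
merge 25/92 + 15/46 → 55/92
merge 37/92 + 55/92 → 1
L = 4/23 + 61/276 + 25/92 + 15/46 + 37/92 + 55/92 + 1 = 413/138 ≈ 2.993 bits/symbol.

2.993 bits/symbol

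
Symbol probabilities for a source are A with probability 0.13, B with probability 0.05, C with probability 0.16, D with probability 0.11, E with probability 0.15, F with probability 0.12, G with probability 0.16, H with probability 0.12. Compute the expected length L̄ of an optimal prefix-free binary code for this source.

3 bits/symbol

Repeatedly combine the two least-probable nodes; the expected code length is the sum of the merged weights.
merge 1/20 + 11/100 → 4/25
merge 3/25 + 3/25 → 6/25
merge 13/100 + 3/20 → 7/25
merge 4/25 + 4/25 → 8/25
merge 4/25 + 6/25 → 2/5
merge 7/25 + 8/25 → 3/5
merge 2/5 + 3/5 → 1
L = 4/25 + 6/25 + 7/25 + 8/25 + 2/5 + 3/5 + 1 = 3 bits/symbol.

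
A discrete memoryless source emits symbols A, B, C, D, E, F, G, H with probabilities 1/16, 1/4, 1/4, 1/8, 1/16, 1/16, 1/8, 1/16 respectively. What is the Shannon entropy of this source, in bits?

Each probability is a power of 1/2, so log₂(1/p) is an integer.
H = Σ p·log₂(1/p) = 1/16·4 + 1/4·2 + 1/4·2 + 1/8·3 + 1/16·4 + 1/16·4 + 1/8·3 + 1/16·4 = 2.75 bits.

2.75 bits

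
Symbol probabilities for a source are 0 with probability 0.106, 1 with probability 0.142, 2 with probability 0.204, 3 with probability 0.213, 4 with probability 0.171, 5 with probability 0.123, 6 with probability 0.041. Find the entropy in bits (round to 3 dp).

2.683 bits

H = −Σ pᵢ log₂ pᵢ.
−0.106·log₂(0.106) = 0.3432
−0.142·log₂(0.142) = 0.3999
−0.204·log₂(0.204) = 0.4678
−0.213·log₂(0.213) = 0.4752
−0.171·log₂(0.171) = 0.4357
−0.123·log₂(0.123) = 0.3719
−0.041·log₂(0.041) = 0.1889
Sum ≈ 2.6827 → 2.683 bits.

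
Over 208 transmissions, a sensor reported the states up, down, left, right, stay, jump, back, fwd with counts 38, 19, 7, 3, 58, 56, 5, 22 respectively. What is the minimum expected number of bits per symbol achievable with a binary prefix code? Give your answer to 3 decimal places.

2.543 bits/symbol

Probabilities are the counts divided by 208.
Repeatedly combine the two least-probable nodes; the expected code length is the sum of the merged weights.
merge 3/208 + 5/208 → 1/26
merge 7/208 + 1/26 → 15/208
merge 15/208 + 19/208 → 17/104
merge 11/104 + 17/104 → 7/26
merge 19/104 + 7/26 → 47/104
merge 7/26 + 29/104 → 57/104
merge 47/104 + 57/104 → 1
L = 1/26 + 15/208 + 17/104 + 7/26 + 47/104 + 57/104 + 1 = 529/208 ≈ 2.543 bits/symbol.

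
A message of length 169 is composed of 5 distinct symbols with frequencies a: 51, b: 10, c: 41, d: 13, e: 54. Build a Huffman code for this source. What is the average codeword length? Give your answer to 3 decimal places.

Probabilities are the counts divided by 169.
Repeatedly combine the two least-probable nodes; the expected code length is the sum of the merged weights.
merge 10/169 + 1/13 → 23/169
merge 23/169 + 41/169 → 64/169
merge 51/169 + 54/169 → 105/169
merge 64/169 + 105/169 → 1
L = 23/169 + 64/169 + 105/169 + 1 = 361/169 ≈ 2.136 bits/symbol.

2.136 bits/symbol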